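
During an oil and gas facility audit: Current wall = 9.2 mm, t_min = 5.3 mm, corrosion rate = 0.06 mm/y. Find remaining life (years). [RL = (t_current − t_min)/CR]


Apply the remaining-life relation: RL = (t_current − t_min) / CR
RL = (9.2 − 5.3) / 0.06 = 3.9 / 0.06 = 65.0 years

65.0 years


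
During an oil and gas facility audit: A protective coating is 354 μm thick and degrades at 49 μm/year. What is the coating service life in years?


Service life = thickness / degradation rate
Life = 354 / 49 = 7.2 years

7.2 years


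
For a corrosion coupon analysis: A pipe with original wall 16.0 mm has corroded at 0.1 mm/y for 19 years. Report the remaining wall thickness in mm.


Remaining wall = original − CR × time
t = 16.0 − 0.1*19 = 16.0 − 1.9 = 14.1 mm

14.1 mm


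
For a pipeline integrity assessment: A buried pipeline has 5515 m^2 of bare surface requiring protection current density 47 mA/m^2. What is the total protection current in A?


I = area * current density, then convert mA → A (÷1000)
I = 5515 * 47 / 1000 = 259.21 A

259.21 A


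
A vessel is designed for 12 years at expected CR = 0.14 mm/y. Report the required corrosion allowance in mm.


Corrosion allowance = CR × design life
CA = 0.14 * 12 = 1.68 mm

1.68 mm


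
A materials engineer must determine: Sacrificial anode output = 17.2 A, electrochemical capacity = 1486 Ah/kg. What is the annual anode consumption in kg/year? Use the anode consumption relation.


Annual consumption = current * hours per year / capacity
Rate = 17.2 * 8760 / 1486 = 101.4 kg/year

101.4 kg/year


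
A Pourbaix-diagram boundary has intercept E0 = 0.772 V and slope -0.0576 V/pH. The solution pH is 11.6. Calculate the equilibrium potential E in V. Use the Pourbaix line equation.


Apply the Pourbaix line equation: E = E0 + slope*pH
E = 0.772 + (-0.0576)*11.6 = 0.772 + (-0.66816) = 0.10384 V
Rounded to 3 decimal places: E = 0.104 V

0.104 V


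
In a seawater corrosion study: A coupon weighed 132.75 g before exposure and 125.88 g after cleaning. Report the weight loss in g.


Weight loss = initial − final
WL = 132.75 − 125.88 = 6.87 g

6.87 g


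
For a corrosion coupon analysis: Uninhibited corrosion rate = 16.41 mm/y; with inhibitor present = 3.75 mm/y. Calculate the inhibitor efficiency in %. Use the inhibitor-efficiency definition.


Apply the inhibitor-efficiency definition: IE = (CR_blank − CR_inh)/CR_blank × 100
IE = (16.41 − 3.75) / 16.41 × 100
IE = 12.66 / 16.41 × 100 = 77.1 %

77.1 %


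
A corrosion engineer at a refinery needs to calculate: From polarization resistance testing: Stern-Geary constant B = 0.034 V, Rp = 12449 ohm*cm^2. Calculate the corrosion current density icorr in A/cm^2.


Apply the Stern-Geary relation: icorr = B / Rp
icorr = 0.034 / 12449 = 2.731×10^-6 A/cm^2

2.731×10^-6 A/cm^2


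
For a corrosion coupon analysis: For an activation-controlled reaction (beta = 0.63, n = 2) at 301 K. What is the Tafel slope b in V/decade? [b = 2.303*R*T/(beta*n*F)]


Apply the Tafel slope relation: b = 2.303*R*T/(beta*n*F)
Numerator: 2.303 * 8.314 * 301 = 5763.29
Denominator: 0.63 * 2 * 96485 = 121571.1
b = 5763.29 / 121571.1 = 0.047 V/decade

0.047 V/decade


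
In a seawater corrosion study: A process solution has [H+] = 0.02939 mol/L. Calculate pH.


pH = −log10[H+]
pH = −log10(0.02939) = 1.53

1.53


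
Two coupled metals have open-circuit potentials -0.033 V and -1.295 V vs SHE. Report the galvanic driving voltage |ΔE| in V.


Driving voltage is the absolute potential difference.
|ΔE| = |-0.033 − (-1.295)| = 1.262 V

1.262 V


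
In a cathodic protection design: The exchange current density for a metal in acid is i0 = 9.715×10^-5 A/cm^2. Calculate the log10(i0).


i0 = 9.715×10^-5 A/cm^2
log10(i0) = -4.013

-4.013


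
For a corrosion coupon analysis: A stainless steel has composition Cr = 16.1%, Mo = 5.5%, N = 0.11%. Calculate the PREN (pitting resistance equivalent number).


Apply the PREN formula: PREN = Cr + 3.3*Mo + 16*N
PREN = 16.1 + 3.3*5.5 + 16*0.11
PREN = 16.1 + 18.15 + 1.76 = 36.01

36.01


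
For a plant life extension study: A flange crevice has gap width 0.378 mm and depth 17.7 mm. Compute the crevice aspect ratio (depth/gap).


Aspect ratio = depth / gap
Ratio = 17.7 / 0.378 = 46.8

46.8


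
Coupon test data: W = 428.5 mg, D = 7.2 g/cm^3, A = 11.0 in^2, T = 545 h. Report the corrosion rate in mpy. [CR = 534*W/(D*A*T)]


Apply the mpy weight-loss relation: CR = 534 * W / (D * A * T)
Numerator: 534 * 428.5 = 228819.0
Denominator: 7.2 * 11.0 * 545 = 43164.0
CR = 228819.0 / 43164.0 = 5.3012 mpy

5.3012 mpy


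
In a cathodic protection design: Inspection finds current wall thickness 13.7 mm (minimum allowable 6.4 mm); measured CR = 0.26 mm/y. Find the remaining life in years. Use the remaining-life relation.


Apply the remaining-life relation: RL = (t_current − t_min) / CR
RL = (13.7 − 6.4) / 0.26 = 7.3 / 0.26 = 28.1 years

28.1 years


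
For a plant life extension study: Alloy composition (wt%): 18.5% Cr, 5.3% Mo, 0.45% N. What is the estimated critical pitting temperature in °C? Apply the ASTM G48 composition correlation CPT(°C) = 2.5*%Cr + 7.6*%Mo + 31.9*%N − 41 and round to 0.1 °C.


Apply the ASTM G48 empirical CPT estimate: CPT(°C) = 2.5*%Cr + 7.6*%Mo + 31.9*%N − 41
2.5*18.5 = 46.25; 7.6*5.3 = 40.28; 31.9*0.45 = 14.355
CPT = 46.25 + 40.28 + 14.355 − 41 = 59.885 °C
Rounded to 0.1 °C: CPT ≈ 59.9 °C

59.9 °C


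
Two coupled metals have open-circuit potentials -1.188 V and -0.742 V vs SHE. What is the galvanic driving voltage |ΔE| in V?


Driving voltage is the absolute potential difference.
|ΔE| = |-1.188 − (-0.742)| = 0.446 V

0.446 V


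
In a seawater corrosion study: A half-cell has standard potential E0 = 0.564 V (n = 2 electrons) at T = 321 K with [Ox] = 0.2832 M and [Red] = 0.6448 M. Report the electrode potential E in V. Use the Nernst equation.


Apply the Nernst equation: E = E0 + (RT/nF)*ln([Ox]/[Red])
Step 1: RT/nF = 8.314*321/(2*96485) = 0.0138301 V
Step 2: [Ox]/[Red] = 0.2832/0.6448 = 0.439206
Step 3: ln(0.439206) = -0.822787
Step 4: correction = 0.0138301 * -0.822787 = -0.0114 V
E = 0.564 + -0.0114 = 0.5526 V

0.5526 V


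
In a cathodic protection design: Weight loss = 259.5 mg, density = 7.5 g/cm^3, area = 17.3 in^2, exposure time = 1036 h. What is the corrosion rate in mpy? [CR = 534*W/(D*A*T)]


Apply the mpy weight-loss relation: CR = 534 * W / (D * A * T)
Numerator: 534 * 259.5 = 138573.0
Denominator: 7.5 * 17.3 * 1036 = 134421.0
CR = 138573.0 / 134421.0 = 1.03089 mpy

1.03089 mpy


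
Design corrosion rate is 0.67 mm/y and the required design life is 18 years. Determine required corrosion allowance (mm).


Corrosion allowance = CR × design life
CA = 0.67 * 18 = 12.06 mm

12.06 mm


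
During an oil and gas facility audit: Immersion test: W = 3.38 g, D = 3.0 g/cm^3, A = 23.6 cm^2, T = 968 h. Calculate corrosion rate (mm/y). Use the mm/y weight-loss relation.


Apply the mm/y weight-loss relation: CR = 87600 * W / (D * A * T)
Numerator: 87600 * 3.38 = 296088.0
Denominator: 3.0 * 23.6 * 968 = 68534.4
CR = 296088.0 / 68534.4 = 4.32028 mm/y

4.32028 mm/y


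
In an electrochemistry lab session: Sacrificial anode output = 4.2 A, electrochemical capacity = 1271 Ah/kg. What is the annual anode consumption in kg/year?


Annual consumption = current * hours per year / capacity
Rate = 4.2 * 8760 / 1271 = 28.9 kg/year

28.9 kg/year


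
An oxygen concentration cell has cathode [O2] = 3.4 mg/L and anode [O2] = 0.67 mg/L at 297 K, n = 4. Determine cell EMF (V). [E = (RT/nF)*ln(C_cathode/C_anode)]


Apply the Nernst concentration-cell relation: E = (RT/nF)*ln(C_cathode/C_anode)
RT/nF = 8.314*297/(4*96485) = 0.00639804 V
ln(3.4/0.67) = 1.62425
E = 0.00639804 * 1.62425 = 0.01039 V

0.01039 V


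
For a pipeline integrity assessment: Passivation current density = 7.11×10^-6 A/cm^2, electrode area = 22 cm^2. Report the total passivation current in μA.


I = i_pass * A, then convert A → μA (×10^6)
I = 7.11×10^-6 * 22 * 10^6 = 156.42 μA

156.42 μA


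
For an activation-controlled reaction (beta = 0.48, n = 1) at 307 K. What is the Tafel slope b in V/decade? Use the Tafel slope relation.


Apply the Tafel slope relation: b = 2.303*R*T/(beta*n*F)
Numerator: 2.303 * 8.314 * 307 = 5878.17
Denominator: 0.48 * 1 * 96485 = 46312.8
b = 5878.17 / 46312.8 = 0.127 V/decade

0.127 V/decade


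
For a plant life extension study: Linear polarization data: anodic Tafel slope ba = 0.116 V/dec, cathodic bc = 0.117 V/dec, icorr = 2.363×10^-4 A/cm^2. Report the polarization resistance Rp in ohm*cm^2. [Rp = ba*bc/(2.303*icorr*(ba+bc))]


Apply the Stern-Geary equation: Rp = ba*bc / (2.303*icorr*(ba+bc))
ba*bc = 0.116*0.117 = 0.013572
ba+bc = 0.233; 2.303*icorr*(ba+bc) = 2.303*2.363×10^-4*0.233 = 1.2679834×10^-4
Rp = 0.013572 / 1.2679834×10^-4 = 107.04 ohm*cm^2

107.04 ohm*cm^2


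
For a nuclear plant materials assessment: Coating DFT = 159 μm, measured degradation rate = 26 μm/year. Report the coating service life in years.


Service life = thickness / degradation rate
Life = 159 / 26 = 6.1 years

6.1 years


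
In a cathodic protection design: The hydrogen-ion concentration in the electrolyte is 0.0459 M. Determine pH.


pH = −log10[H+]
pH = −log10(0.0459) = 1.34

1.34


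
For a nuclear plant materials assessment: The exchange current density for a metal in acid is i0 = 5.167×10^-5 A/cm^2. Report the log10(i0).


i0 = 5.167×10^-5 A/cm^2
log10(i0) = -4.287

-4.287


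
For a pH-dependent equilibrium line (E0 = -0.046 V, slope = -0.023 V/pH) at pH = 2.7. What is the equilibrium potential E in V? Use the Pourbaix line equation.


Apply the Pourbaix line equation: E = E0 + slope*pH
E = -0.046 + (-0.023)*2.7 = -0.046 + (-0.0621) = -0.1081 V
Rounded to 3 decimal places: E = -0.108 V

-0.108 V


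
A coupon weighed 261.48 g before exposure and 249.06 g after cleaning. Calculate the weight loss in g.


Weight loss = initial − final
WL = 261.48 − 249.06 = 12.42 g

12.42 g


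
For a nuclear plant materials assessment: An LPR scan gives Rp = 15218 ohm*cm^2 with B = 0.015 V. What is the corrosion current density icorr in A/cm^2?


Apply the Stern-Geary relation: icorr = B / Rp
icorr = 0.015 / 15218 = 9.857×10^-7 A/cm^2

9.857×10^-7 A/cm^2


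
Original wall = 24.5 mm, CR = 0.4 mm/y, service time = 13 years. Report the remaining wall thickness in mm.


Remaining wall = original − CR × time
t = 24.5 − 0.4*13 = 24.5 − 5.2 = 19.3 mm

19.3 mm


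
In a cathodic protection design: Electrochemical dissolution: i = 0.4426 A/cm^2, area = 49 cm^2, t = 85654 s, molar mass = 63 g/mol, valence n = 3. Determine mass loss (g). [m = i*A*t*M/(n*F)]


Apply Faraday's law: m = i*A*t*M / (n*F)
Total charge passed Q = i*A*t = 0.4426*49*85654 = 1857612.5596 C
m = Q*M/(n*F) = 1857612.5596*63/(3*96485) = 404.31014 g

404.31014 g


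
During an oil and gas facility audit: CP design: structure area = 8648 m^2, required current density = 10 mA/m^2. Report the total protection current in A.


I = area * current density, then convert mA → A (÷1000)
I = 8648 * 10 / 1000 = 86.48 A

86.48 A


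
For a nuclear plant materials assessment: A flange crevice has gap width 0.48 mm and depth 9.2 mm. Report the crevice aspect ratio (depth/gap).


Aspect ratio = depth / gap
Ratio = 9.2 / 0.48 = 19.2

19.2


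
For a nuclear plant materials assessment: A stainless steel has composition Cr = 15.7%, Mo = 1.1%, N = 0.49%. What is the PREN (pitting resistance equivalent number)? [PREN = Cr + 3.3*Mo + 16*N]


Apply the PREN formula: PREN = Cr + 3.3*Mo + 16*N
PREN = 15.7 + 3.3*1.1 + 16*0.49
PREN = 15.7 + 3.63 + 7.84 = 27.17

27.17


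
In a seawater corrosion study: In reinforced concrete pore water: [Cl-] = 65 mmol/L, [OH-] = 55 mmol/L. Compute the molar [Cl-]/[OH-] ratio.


Threshold parameter = [Cl-] / [OH-] (molar basis; both in mmol/L, so units cancel)
Ratio = 65 / 55 = 1.18

1.18


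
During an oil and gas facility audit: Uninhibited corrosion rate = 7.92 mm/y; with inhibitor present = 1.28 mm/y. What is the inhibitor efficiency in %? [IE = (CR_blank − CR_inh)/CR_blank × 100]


Apply the inhibitor-efficiency definition: IE = (CR_blank − CR_inh)/CR_blank × 100
IE = (7.92 − 1.28) / 7.92 × 100
IE = 6.64 / 7.92 × 100 = 83.8 %

83.8 %


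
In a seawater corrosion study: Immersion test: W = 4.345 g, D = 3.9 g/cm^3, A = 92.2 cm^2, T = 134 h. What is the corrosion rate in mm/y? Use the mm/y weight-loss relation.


Apply the mm/y weight-loss relation: CR = 87600 * W / (D * A * T)
Numerator: 87600 * 4.345 = 380622.0
Denominator: 3.9 * 92.2 * 134 = 48183.72
CR = 380622.0 / 48183.72 = 7.89939 mm/y

7.89939 mm/y


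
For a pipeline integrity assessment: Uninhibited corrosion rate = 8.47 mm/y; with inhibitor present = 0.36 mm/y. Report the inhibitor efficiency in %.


Apply the inhibitor-efficiency definition: IE = (CR_blank − CR_inh)/CR_blank × 100
IE = (8.47 − 0.36) / 8.47 × 100
IE = 8.11 / 8.47 × 100 = 95.7 %

95.7 %


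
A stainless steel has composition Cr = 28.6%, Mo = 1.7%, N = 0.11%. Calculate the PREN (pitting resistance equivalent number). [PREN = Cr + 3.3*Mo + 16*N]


Apply the PREN formula: PREN = Cr + 3.3*Mo + 16*N
PREN = 28.6 + 3.3*1.7 + 16*0.11
PREN = 28.6 + 5.61 + 1.76 = 35.97

35.97


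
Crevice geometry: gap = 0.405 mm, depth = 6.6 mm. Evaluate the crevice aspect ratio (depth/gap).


Aspect ratio = depth / gap
Ratio = 6.6 / 0.405 = 16.3

16.3


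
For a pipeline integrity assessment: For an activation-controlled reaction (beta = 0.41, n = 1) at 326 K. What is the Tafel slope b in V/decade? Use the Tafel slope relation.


Apply the Tafel slope relation: b = 2.303*R*T/(beta*n*F)
Numerator: 2.303 * 8.314 * 326 = 6241.97
Denominator: 0.41 * 1 * 96485 = 39558.85
b = 6241.97 / 39558.85 = 0.158 V/decade

0.158 V/decade


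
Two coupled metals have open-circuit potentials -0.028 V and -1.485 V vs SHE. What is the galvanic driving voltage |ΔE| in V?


Driving voltage is the absolute potential difference.
|ΔE| = |-0.028 − (-1.485)| = 1.457 V

1.457 V


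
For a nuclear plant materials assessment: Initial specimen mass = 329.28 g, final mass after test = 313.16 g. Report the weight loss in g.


Weight loss = initial − final
WL = 329.28 − 313.16 = 16.12 g

16.12 g


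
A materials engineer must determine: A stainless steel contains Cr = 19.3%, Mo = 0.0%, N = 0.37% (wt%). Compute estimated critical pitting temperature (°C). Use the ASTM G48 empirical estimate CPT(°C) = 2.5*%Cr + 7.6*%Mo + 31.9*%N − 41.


Apply the ASTM G48 empirical CPT estimate: CPT(°C) = 2.5*%Cr + 7.6*%Mo + 31.9*%N − 41
2.5*19.3 = 48.25; 7.6*0.0 = 0; 31.9*0.37 = 11.803
CPT = 48.25 + 0 + 11.803 − 41 = 19.053 °C
Rounded to 0.1 °C: CPT ≈ 19.1 °C

19.1 °C


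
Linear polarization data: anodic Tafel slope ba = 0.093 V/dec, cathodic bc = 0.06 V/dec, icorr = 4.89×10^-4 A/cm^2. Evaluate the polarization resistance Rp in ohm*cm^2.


Apply the Stern-Geary equation: Rp = ba*bc / (2.303*icorr*(ba+bc))
ba*bc = 0.093*0.06 = 0.00558
ba+bc = 0.153; 2.303*icorr*(ba+bc) = 2.303*4.89×10^-4*0.153 = 1.7230355×10^-4
Rp = 0.00558 / 1.7230355×10^-4 = 32.4 ohm*cm^2

32.4 ohm*cm^2


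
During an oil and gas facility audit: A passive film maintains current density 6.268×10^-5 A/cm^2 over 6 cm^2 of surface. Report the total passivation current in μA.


I = i_pass * A, then convert A → μA (×10^6)
I = 6.268×10^-5 * 6 * 10^6 = 376.08 μA

376.08 μA


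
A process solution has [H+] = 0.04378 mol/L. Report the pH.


pH = −log10[H+]
pH = −log10(0.04378) = 1.36

1.36


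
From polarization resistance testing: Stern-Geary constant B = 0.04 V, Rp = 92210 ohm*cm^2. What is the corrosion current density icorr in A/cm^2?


Apply the Stern-Geary relation: icorr = B / Rp
icorr = 0.04 / 92210 = 4.338×10^-7 A/cm^2

4.338×10^-7 A/cm^2


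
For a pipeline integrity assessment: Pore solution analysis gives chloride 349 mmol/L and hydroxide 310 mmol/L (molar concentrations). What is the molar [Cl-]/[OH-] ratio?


Threshold parameter = [Cl-] / [OH-] (molar basis; both in mmol/L, so units cancel)
Ratio = 349 / 310 = 1.13

1.13


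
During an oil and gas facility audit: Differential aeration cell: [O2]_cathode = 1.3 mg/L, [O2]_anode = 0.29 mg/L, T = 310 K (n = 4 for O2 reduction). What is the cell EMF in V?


Apply the Nernst concentration-cell relation: E = (RT/nF)*ln(C_cathode/C_anode)
RT/nF = 8.314*310/(4*96485) = 0.00667808 V
ln(1.3/0.29) = 1.50024
E = 0.00667808 * 1.50024 = 0.01002 V

0.01002 V


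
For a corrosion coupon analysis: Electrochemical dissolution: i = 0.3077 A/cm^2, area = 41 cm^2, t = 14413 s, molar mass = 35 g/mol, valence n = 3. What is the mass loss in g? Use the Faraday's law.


Apply Faraday's law: m = i*A*t*M / (n*F)
Total charge passed Q = i*A*t = 0.3077*41*14413 = 181830.0841 C
m = Q*M/(n*F) = 181830.0841*35/(3*96485) = 21.9863 g

21.9863 g


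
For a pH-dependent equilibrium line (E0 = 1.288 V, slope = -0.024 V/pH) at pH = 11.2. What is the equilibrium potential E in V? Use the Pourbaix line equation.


Apply the Pourbaix line equation: E = E0 + slope*pH
E = 1.288 + (-0.024)*11.2 = 1.288 + (-0.2688) = 1.0192 V
Rounded to 4 decimal places: E = 1.0192 V

1.0192 V


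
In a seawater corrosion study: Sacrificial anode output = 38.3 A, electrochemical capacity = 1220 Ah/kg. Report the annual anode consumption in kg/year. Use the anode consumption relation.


Annual consumption = current * hours per year / capacity
Rate = 38.3 * 8760 / 1220 = 275.0 kg/year

275.0 kg/year


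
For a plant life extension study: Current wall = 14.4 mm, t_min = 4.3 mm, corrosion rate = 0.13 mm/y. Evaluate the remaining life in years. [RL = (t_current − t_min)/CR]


Apply the remaining-life relation: RL = (t_current − t_min) / CR
RL = (14.4 − 4.3) / 0.13 = 10.1 / 0.13 = 77.7 years

77.7 years


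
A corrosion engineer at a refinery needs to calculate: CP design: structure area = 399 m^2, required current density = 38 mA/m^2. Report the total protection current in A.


I = area * current density, then convert mA → A (÷1000)
I = 399 * 38 / 1000 = 15.16 A

15.16 A


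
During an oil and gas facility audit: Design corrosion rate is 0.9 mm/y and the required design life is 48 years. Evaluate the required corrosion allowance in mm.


Corrosion allowance = CR × design life
CA = 0.9 * 48 = 43.2 mm

43.2 mm


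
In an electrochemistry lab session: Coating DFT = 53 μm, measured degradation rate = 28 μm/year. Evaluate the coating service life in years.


Service life = thickness / degradation rate
Life = 53 / 28 = 1.9 years

1.9 years


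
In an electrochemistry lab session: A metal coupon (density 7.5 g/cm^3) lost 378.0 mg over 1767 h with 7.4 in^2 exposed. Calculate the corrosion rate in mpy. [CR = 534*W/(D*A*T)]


Apply the mpy weight-loss relation: CR = 534 * W / (D * A * T)
Numerator: 534 * 378.0 = 201852.0
Denominator: 7.5 * 7.4 * 1767 = 98068.5
CR = 201852.0 / 98068.5 = 2.058 mpy

2.058 mpy


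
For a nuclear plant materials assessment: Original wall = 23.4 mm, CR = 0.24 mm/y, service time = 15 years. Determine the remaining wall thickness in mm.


Remaining wall = original − CR × time
t = 23.4 − 0.24*15 = 23.4 − 3.6 = 19.8 mm

19.8 mm


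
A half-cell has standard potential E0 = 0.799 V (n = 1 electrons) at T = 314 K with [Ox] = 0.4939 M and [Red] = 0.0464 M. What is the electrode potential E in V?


Apply the Nernst equation: E = E0 + (RT/nF)*ln([Ox]/[Red])
Step 1: RT/nF = 8.314*314/(1*96485) = 0.02705701 V
Step 2: [Ox]/[Red] = 0.4939/0.0464 = 10.644397
Step 3: ln(10.644397) = 2.365034
Step 4: correction = 0.02705701 * 2.365034 = 0.064 V
E = 0.799 + 0.064 = 0.863 V

0.863 V


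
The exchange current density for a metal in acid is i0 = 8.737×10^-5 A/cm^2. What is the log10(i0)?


i0 = 8.737×10^-5 A/cm^2
log10(i0) = -4.059

-4.059


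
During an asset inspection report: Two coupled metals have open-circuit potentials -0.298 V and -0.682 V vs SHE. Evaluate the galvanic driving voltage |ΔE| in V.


Driving voltage is the absolute potential difference.
|ΔE| = |-0.298 − (-0.682)| = 0.384 V

0.384 V


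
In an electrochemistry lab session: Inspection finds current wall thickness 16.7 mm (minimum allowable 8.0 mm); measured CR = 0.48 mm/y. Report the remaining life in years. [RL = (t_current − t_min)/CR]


Apply the remaining-life relation: RL = (t_current − t_min) / CR
RL = (16.7 − 8.0) / 0.48 = 8.7 / 0.48 = 18.1 years

18.1 years


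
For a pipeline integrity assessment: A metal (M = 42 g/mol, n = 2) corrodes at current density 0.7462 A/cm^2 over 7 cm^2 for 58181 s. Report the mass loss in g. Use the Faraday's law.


Apply Faraday's law: m = i*A*t*M / (n*F)
Total charge passed Q = i*A*t = 0.7462*7*58181 = 303902.6354 C
m = Q*M/(n*F) = 303902.6354*42/(2*96485) = 66.14453 g

66.14453 g


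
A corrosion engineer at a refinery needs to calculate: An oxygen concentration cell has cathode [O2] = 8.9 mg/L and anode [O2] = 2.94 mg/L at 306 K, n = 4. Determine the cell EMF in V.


Apply the Nernst concentration-cell relation: E = (RT/nF)*ln(C_cathode/C_anode)
RT/nF = 8.314*306/(4*96485) = 0.00659192 V
ln(8.9/2.94) = 1.10764
E = 0.00659192 * 1.10764 = 0.0073 V

0.0073 V


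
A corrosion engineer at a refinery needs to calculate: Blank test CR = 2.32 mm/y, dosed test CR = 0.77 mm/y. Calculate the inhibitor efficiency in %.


Apply the inhibitor-efficiency definition: IE = (CR_blank − CR_inh)/CR_blank × 100
IE = (2.32 − 0.77) / 2.32 × 100
IE = 1.55 / 2.32 × 100 = 66.8 %

66.8 %


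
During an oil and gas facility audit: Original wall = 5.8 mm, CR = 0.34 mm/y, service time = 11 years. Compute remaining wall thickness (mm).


Remaining wall = original − CR × time
t = 5.8 − 0.34*11 = 5.8 − 3.74 = 2.06 mm

2.06 mm


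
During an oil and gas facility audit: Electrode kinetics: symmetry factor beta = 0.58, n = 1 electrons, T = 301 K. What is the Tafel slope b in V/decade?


Apply the Tafel slope relation: b = 2.303*R*T/(beta*n*F)
Numerator: 2.303 * 8.314 * 301 = 5763.29
Denominator: 0.58 * 1 * 96485 = 55961.3
b = 5763.29 / 55961.3 = 0.103 V/decade

0.103 V/decade


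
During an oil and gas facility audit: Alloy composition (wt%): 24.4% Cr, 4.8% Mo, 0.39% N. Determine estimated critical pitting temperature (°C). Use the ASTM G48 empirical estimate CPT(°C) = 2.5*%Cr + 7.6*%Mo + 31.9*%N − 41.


Apply the ASTM G48 empirical CPT estimate: CPT(°C) = 2.5*%Cr + 7.6*%Mo + 31.9*%N − 41
2.5*24.4 = 61; 7.6*4.8 = 36.48; 31.9*0.39 = 12.441
CPT = 61 + 36.48 + 12.441 − 41 = 68.921 °C
Rounded to 0.1 °C: CPT ≈ 68.9 °C

68.9 °C


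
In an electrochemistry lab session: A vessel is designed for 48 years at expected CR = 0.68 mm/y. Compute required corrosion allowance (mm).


Corrosion allowance = CR × design life
CA = 0.68 * 48 = 32.64 mm

32.64 mm


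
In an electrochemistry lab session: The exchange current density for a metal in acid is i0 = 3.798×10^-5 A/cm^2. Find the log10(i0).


i0 = 3.798×10^-5 A/cm^2
log10(i0) = -4.42

-4.42


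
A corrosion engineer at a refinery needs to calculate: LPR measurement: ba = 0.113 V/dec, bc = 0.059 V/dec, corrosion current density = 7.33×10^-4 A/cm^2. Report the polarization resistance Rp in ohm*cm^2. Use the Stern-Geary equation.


Apply the Stern-Geary equation: Rp = ba*bc / (2.303*icorr*(ba+bc))
ba*bc = 0.113*0.059 = 0.006667
ba+bc = 0.172; 2.303*icorr*(ba+bc) = 2.303*7.33×10^-4*0.172 = 2.9035303×10^-4
Rp = 0.006667 / 2.9035303×10^-4 = 22.96 ohm*cm^2

22.96 ohm*cm^2


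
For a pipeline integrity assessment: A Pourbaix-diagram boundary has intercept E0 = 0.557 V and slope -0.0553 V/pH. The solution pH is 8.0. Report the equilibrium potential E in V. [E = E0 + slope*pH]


Apply the Pourbaix line equation: E = E0 + slope*pH
E = 0.557 + (-0.0553)*8.0 = 0.557 + (-0.4424) = 0.1146 V
Rounded to 3 decimal places: E = 0.115 V

0.115 V


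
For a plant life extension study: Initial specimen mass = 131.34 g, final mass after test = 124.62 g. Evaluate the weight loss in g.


Weight loss = initial − final
WL = 131.34 − 124.62 = 6.72 g

6.72 g


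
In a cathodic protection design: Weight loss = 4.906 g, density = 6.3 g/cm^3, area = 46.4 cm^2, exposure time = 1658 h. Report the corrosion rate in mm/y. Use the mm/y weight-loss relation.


Apply the mm/y weight-loss relation: CR = 87600 * W / (D * A * T)
Numerator: 87600 * 4.906 = 429765.6
Denominator: 6.3 * 46.4 * 1658 = 484666.56
CR = 429765.6 / 484666.56 = 0.88672 mm/y

0.88672 mm/y


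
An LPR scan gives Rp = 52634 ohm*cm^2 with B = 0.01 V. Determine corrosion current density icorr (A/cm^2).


Apply the Stern-Geary relation: icorr = B / Rp
icorr = 0.01 / 52634 = 1.9×10^-7 A/cm^2

1.9×10^-7 A/cm^2


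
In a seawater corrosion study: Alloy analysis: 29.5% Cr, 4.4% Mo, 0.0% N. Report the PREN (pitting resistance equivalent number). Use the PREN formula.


Apply the PREN formula: PREN = Cr + 3.3*Mo + 16*N
PREN = 29.5 + 3.3*4.4 + 16*0.0
PREN = 29.5 + 14.52 + 0.0 = 44.02

44.02


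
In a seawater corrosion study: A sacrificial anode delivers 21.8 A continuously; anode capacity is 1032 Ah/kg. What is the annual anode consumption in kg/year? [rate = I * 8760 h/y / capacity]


Annual consumption = current * hours per year / capacity
Rate = 21.8 * 8760 / 1032 = 185.0 kg/year

185.0 kg/year


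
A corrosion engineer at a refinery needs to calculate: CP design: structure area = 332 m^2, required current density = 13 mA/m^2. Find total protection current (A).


I = area * current density, then convert mA → A (÷1000)
I = 332 * 13 / 1000 = 4.32 A

4.32 A


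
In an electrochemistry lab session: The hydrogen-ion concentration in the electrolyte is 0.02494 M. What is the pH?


pH = −log10[H+]
pH = −log10(0.02494) = 1.6

1.6


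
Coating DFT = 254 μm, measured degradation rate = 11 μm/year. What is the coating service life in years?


Service life = thickness / degradation rate
Life = 254 / 11 = 23.1 years

23.1 years


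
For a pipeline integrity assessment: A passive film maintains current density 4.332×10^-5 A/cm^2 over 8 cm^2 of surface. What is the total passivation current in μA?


I = i_pass * A, then convert A → μA (×10^6)
I = 4.332×10^-5 * 8 * 10^6 = 346.56 μA

346.56 μA


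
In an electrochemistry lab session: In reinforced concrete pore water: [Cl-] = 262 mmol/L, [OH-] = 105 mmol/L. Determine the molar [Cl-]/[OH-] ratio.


Threshold parameter = [Cl-] / [OH-] (molar basis; both in mmol/L, so units cancel)
Ratio = 262 / 105 = 2.5

2.5


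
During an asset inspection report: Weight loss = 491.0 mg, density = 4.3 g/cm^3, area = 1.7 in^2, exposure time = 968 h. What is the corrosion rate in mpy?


Apply the mpy weight-loss relation: CR = 534 * W / (D * A * T)
Numerator: 534 * 491.0 = 262194.0
Denominator: 4.3 * 1.7 * 968 = 7076.08
CR = 262194.0 / 7076.08 = 37.0536 mpy

37.0536 mpy


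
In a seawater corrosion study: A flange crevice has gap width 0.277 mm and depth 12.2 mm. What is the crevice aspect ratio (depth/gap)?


Aspect ratio = depth / gap
Ratio = 12.2 / 0.277 = 44.0

44.0


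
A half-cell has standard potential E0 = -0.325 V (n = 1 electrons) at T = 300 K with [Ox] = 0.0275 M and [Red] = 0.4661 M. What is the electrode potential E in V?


Apply the Nernst equation: E = E0 + (RT/nF)*ln([Ox]/[Red])
Step 1: RT/nF = 8.314*300/(1*96485) = 0.02585065 V
Step 2: [Ox]/[Red] = 0.0275/0.4661 = 0.059
Step 3: ln(0.059) = -2.830218
Step 4: correction = 0.02585065 * -2.830218 = -0.073 V
E = -0.325 + -0.073 = -0.398 V

-0.398 V


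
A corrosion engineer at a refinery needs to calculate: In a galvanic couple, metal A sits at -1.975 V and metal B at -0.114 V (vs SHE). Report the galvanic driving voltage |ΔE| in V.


Driving voltage is the absolute potential difference.
|ΔE| = |-1.975 − (-0.114)| = 1.861 V

1.861 V


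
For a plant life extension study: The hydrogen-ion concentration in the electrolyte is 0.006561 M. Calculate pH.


pH = −log10[H+]
pH = −log10(0.006561) = 2.18

2.18


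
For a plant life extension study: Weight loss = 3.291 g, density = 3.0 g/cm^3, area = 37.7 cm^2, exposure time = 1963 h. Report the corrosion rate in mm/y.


Apply the mm/y weight-loss relation: CR = 87600 * W / (D * A * T)
Numerator: 87600 * 3.291 = 288291.6
Denominator: 3.0 * 37.7 * 1963 = 222015.3
CR = 288291.6 / 222015.3 = 1.298521 mm/y

1.298521 mm/y


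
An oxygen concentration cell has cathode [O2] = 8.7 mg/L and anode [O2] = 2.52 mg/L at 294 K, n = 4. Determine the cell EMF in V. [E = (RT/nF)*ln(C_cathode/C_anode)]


Apply the Nernst concentration-cell relation: E = (RT/nF)*ln(C_cathode/C_anode)
RT/nF = 8.314*294/(4*96485) = 0.00633341 V
ln(8.7/2.52) = 1.23906
E = 0.00633341 * 1.23906 = 0.00785 V

0.00785 V


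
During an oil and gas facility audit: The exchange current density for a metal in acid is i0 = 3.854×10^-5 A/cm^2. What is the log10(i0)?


i0 = 3.854×10^-5 A/cm^2
log10(i0) = -4.414

-4.414


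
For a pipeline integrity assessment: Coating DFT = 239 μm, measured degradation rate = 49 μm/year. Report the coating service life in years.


Service life = thickness / degradation rate
Life = 239 / 49 = 4.9 years

4.9 years


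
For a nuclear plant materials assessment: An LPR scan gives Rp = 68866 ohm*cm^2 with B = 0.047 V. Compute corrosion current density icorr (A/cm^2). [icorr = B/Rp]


Apply the Stern-Geary relation: icorr = B / Rp
icorr = 0.047 / 68866 = 6.825×10^-7 A/cm^2

6.825×10^-7 A/cm^2


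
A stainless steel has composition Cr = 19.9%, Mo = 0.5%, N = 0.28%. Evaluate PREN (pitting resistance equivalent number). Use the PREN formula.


Apply the PREN formula: PREN = Cr + 3.3*Mo + 16*N
PREN = 19.9 + 3.3*0.5 + 16*0.28
PREN = 19.9 + 1.65 + 4.48 = 26.03

26.03


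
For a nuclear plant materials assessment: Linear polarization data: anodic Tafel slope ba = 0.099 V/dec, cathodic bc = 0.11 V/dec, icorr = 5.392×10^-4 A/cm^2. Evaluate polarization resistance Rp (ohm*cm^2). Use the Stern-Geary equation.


Apply the Stern-Geary equation: Rp = ba*bc / (2.303*icorr*(ba+bc))
ba*bc = 0.099*0.11 = 0.01089
ba+bc = 0.209; 2.303*icorr*(ba+bc) = 2.303*5.392×10^-4*0.209 = 2.5953152×10^-4
Rp = 0.01089 / 2.5953152×10^-4 = 42.0 ohm*cm^2

42.0 ohm*cm^2


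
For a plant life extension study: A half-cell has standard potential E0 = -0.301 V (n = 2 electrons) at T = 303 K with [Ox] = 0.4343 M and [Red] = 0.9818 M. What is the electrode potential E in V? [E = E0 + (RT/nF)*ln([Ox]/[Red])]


Apply the Nernst equation: E = E0 + (RT/nF)*ln([Ox]/[Red])
Step 1: RT/nF = 8.314*303/(2*96485) = 0.01305458 V
Step 2: [Ox]/[Red] = 0.4343/0.9818 = 0.442351
Step 3: ln(0.442351) = -0.815652
Step 4: correction = 0.01305458 * -0.815652 = -0.0106 V
E = -0.301 + -0.0106 = -0.3116 V

-0.3116 V


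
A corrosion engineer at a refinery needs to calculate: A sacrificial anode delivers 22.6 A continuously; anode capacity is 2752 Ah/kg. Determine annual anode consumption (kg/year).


Annual consumption = current * hours per year / capacity
Rate = 22.6 * 8760 / 2752 = 71.9 kg/year

71.9 kg/year


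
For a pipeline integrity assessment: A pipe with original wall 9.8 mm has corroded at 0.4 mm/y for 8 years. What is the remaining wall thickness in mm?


Remaining wall = original − CR × time
t = 9.8 − 0.4*8 = 9.8 − 3.2 = 6.6 mm

6.6 mm


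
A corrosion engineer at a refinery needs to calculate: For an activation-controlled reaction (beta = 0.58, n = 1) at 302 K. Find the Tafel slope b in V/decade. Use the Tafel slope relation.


Apply the Tafel slope relation: b = 2.303*R*T/(beta*n*F)
Numerator: 2.303 * 8.314 * 302 = 5782.44
Denominator: 0.58 * 1 * 96485 = 55961.3
b = 5782.44 / 55961.3 = 0.103 V/decade

0.103 V/decade


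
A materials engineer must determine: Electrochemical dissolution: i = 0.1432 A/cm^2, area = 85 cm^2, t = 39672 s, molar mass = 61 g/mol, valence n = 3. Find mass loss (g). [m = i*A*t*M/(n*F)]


Apply Faraday's law: m = i*A*t*M / (n*F)
Total charge passed Q = i*A*t = 0.1432*85*39672 = 482887.584 C
m = Q*M/(n*F) = 482887.584*61/(3*96485) = 101.7642 g

101.7642 g


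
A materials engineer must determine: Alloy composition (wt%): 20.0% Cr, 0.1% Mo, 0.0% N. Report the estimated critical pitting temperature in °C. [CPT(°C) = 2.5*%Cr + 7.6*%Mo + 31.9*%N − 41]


Apply the ASTM G48 empirical CPT estimate: CPT(°C) = 2.5*%Cr + 7.6*%Mo + 31.9*%N − 41
2.5*20.0 = 50; 7.6*0.1 = 0.76; 31.9*0.0 = 0
CPT = 50 + 0.76 + 0 − 41 = 9.76 °C
Rounded to 0.1 °C: CPT ≈ 9.8 °C

9.8 °C


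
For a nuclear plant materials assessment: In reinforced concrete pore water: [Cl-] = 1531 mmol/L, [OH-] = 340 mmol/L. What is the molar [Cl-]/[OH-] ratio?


Threshold parameter = [Cl-] / [OH-] (molar basis; both in mmol/L, so units cancel)
Ratio = 1531 / 340 = 4.5

4.5


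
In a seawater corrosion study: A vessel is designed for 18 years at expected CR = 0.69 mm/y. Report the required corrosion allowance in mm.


Corrosion allowance = CR × design life
CA = 0.69 * 18 = 12.42 mm

12.42 mm


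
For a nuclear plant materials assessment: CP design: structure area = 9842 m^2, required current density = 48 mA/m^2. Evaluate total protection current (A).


I = area * current density, then convert mA → A (÷1000)
I = 9842 * 48 / 1000 = 472.42 A

472.42 A


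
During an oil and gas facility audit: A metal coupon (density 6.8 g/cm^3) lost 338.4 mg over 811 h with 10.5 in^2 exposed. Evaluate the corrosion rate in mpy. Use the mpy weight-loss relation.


Apply the mpy weight-loss relation: CR = 534 * W / (D * A * T)
Numerator: 534 * 338.4 = 180705.6
Denominator: 6.8 * 10.5 * 811 = 57905.4
CR = 180705.6 / 57905.4 = 3.1207 mpy

3.1207 mpy


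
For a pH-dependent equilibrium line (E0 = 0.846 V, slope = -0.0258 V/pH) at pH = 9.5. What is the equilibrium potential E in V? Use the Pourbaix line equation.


Apply the Pourbaix line equation: E = E0 + slope*pH
E = 0.846 + (-0.0258)*9.5 = 0.846 + (-0.2451) = 0.6009 V
Rounded to 3 decimal places: E = 0.601 V

0.601 V


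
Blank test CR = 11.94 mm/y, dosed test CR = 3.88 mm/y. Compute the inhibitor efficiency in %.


Apply the inhibitor-efficiency definition: IE = (CR_blank − CR_inh)/CR_blank × 100
IE = (11.94 − 3.88) / 11.94 × 100
IE = 8.06 / 11.94 × 100 = 67.5 %

67.5 %


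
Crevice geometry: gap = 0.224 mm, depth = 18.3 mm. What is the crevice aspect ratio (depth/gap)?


Aspect ratio = depth / gap
Ratio = 18.3 / 0.224 = 81.7

81.7


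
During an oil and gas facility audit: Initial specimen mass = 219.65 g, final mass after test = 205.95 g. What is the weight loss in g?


Weight loss = initial − final
WL = 219.65 − 205.95 = 13.7 g

13.7 g


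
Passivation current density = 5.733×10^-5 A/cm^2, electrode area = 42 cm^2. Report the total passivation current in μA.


I = i_pass * A, then convert A → μA (×10^6)
I = 5.733×10^-5 * 42 * 10^6 = 2407.86 μA

2407.86 μA


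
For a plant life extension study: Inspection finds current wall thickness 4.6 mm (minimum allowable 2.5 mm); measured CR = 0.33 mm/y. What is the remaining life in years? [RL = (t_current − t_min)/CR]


Apply the remaining-life relation: RL = (t_current − t_min) / CR
RL = (4.6 − 2.5) / 0.33 = 2.1 / 0.33 = 6.4 years

6.4 years


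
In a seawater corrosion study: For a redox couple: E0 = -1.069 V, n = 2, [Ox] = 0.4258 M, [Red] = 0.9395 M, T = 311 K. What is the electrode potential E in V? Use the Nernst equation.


Apply the Nernst equation: E = E0 + (RT/nF)*ln([Ox]/[Red])
Step 1: RT/nF = 8.314*311/(2*96485) = 0.01339925 V
Step 2: [Ox]/[Red] = 0.4258/0.9395 = 0.45322
Step 3: ln(0.45322) = -0.791378
Step 4: correction = 0.01339925 * -0.791378 = -0.0106 V
E = -1.069 + -0.0106 = -1.0796 V

-1.0796 V


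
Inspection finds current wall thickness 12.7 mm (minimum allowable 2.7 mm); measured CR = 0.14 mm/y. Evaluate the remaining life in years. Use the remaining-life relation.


Apply the remaining-life relation: RL = (t_current − t_min) / CR
RL = (12.7 − 2.7) / 0.14 = 10.0 / 0.14 = 71.4 years

71.4 years


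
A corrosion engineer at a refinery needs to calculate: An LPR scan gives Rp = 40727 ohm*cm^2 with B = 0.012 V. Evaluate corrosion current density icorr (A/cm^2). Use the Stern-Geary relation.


Apply the Stern-Geary relation: icorr = B / Rp
icorr = 0.012 / 40727 = 2.946×10^-7 A/cm^2

2.946×10^-7 A/cm^2


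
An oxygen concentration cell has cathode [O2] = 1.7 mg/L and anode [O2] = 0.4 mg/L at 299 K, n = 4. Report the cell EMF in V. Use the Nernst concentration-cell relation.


Apply the Nernst concentration-cell relation: E = (RT/nF)*ln(C_cathode/C_anode)
RT/nF = 8.314*299/(4*96485) = 0.00644112 V
ln(1.7/0.4) = 1.44692
E = 0.00644112 * 1.44692 = 0.00932 V

0.00932 V


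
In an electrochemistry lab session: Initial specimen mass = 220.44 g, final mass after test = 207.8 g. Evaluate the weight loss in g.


Weight loss = initial − final
WL = 220.44 − 207.8 = 12.64 g

12.64 g


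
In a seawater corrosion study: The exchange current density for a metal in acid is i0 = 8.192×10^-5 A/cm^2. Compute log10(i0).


i0 = 8.192×10^-5 A/cm^2
log10(i0) = -4.087

-4.087


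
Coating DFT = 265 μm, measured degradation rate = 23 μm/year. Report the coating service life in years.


Service life = thickness / degradation rate
Life = 265 / 23 = 11.5 years

11.5 years


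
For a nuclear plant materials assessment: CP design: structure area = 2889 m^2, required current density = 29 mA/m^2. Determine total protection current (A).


I = area * current density, then convert mA → A (÷1000)
I = 2889 * 29 / 1000 = 83.78 A

83.78 A


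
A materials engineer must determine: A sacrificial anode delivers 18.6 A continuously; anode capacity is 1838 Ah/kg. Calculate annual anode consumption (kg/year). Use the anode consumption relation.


Annual consumption = current * hours per year / capacity
Rate = 18.6 * 8760 / 1838 = 88.6 kg/year

88.6 kg/year


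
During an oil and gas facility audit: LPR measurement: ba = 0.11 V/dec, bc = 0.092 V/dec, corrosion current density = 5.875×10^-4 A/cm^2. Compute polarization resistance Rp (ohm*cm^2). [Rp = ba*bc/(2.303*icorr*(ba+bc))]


Apply the Stern-Geary equation: Rp = ba*bc / (2.303*icorr*(ba+bc))
ba*bc = 0.11*0.092 = 0.01012
ba+bc = 0.202; 2.303*icorr*(ba+bc) = 2.303*5.875×10^-4*0.202 = 2.7330852×10^-4
Rp = 0.01012 / 2.7330852×10^-4 = 37.0 ohm*cm^2

37.0 ohm*cm^2


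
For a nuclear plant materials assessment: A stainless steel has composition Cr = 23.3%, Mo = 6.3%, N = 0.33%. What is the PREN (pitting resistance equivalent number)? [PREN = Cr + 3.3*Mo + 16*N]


Apply the PREN formula: PREN = Cr + 3.3*Mo + 16*N
PREN = 23.3 + 3.3*6.3 + 16*0.33
PREN = 23.3 + 20.79 + 5.28 = 49.37

49.37


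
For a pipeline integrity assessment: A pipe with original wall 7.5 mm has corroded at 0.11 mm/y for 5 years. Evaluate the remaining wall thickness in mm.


Remaining wall = original − CR × time
t = 7.5 − 0.11*5 = 7.5 − 0.55 = 6.95 mm

6.95 mm


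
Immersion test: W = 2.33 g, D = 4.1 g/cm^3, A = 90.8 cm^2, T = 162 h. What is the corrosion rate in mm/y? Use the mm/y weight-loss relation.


Apply the mm/y weight-loss relation: CR = 87600 * W / (D * A * T)
Numerator: 87600 * 2.33 = 204108.0
Denominator: 4.1 * 90.8 * 162 = 60309.36
CR = 204108.0 / 60309.36 = 3.38435 mm/y

3.38435 mm/y


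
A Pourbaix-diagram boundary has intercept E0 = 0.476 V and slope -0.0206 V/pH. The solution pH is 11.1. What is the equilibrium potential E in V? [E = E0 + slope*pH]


Apply the Pourbaix line equation: E = E0 + slope*pH
E = 0.476 + (-0.0206)*11.1 = 0.476 + (-0.22866) = 0.24734 V
Rounded to 3 decimal places: E = 0.247 V

0.247 V
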